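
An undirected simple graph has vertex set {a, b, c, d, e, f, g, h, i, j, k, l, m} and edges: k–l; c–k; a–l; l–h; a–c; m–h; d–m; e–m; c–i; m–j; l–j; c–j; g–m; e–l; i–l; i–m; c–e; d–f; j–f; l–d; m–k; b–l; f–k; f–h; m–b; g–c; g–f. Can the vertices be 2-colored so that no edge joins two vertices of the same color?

Yes

Color {c, f, l, m} black and {a, b, d, e, g, h, i, j, k} white. No edge joins two same-colored vertices, so the graph is bipartite.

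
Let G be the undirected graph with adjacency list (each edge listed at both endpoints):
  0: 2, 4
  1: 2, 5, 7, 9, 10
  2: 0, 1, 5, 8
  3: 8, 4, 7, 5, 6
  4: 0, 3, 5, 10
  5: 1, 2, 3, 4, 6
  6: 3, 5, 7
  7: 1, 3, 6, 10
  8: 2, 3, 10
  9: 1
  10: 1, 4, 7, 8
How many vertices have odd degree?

6

Degrees: 0:2, 1:5, 2:4, 3:5, 4:4, 5:5, 6:3, 7:4, 8:3, 9:1, 10:4
Odd-degree vertices: 1, 3, 5, 6, 8, 9.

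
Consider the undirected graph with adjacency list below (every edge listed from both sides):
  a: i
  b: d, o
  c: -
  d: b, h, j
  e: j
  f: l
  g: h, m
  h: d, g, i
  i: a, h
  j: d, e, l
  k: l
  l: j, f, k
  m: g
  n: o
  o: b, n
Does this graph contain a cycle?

No

The graph has 15 vertices, 13 edges, and 2 connected components.
Since 13 = 15 - 2, the graph is a forest and contains no cycle.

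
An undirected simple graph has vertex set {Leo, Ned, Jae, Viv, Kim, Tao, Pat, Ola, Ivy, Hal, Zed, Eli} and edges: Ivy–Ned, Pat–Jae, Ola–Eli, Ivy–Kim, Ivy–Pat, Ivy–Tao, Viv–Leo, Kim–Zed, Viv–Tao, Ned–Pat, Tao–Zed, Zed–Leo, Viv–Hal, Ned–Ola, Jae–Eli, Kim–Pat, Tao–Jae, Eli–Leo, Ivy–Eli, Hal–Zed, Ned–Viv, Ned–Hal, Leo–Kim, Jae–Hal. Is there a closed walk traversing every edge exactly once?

Degrees: Leo:4, Ned:5, Jae:4, Viv:4, Kim:4, Tao:4, Pat:4, Ola:2, Ivy:5, Hal:4, Zed:4, Eli:4
Vertices with odd degree: Ned, Ivy. An Eulerian circuit requires all degrees even.

No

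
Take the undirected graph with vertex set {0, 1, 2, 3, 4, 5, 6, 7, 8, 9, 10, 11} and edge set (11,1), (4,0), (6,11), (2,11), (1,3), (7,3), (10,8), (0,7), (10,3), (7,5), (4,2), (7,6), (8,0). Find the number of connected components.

2

Component: {9}
Component: {0, 1, 2, 3, 4, 5, 6, 7, 8, 10, 11}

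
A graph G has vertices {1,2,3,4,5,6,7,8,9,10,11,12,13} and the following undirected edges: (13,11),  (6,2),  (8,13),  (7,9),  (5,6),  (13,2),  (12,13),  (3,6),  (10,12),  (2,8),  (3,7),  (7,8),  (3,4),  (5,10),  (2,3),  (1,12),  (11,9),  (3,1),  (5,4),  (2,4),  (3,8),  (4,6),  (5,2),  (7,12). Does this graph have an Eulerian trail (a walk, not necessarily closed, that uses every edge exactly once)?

Yes

Degrees: 1:2, 2:6, 3:6, 4:4, 5:4, 6:4, 7:4, 8:4, 9:2, 10:2, 11:2, 12:4, 13:4
Odd-degree vertices: none (0 total).
With 0 odd-degree vertices and all edges in one connected piece, an Eulerian trail exists.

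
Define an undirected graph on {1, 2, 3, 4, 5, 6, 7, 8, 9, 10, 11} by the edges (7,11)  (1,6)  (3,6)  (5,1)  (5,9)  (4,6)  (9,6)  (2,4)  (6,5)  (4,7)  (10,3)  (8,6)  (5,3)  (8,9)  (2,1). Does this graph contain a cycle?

Yes

|V| = 11, |E| = 15, number of components = 1.
One cycle is 5-3-6-5.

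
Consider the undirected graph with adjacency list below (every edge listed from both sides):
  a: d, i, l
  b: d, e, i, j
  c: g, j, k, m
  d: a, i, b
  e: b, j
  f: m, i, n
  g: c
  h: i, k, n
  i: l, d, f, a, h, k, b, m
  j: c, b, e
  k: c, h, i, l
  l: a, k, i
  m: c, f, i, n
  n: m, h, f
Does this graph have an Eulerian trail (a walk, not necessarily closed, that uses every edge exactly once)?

No

Degrees: a:3, b:4, c:4, d:3, e:2, f:3, g:1, h:3, i:8, j:3, k:4, l:3, m:4, n:3
Odd-degree vertices: a, d, f, g, h, j, l, n (8 total).
An Eulerian trail requires 0 or 2 odd-degree vertices; here there are 8.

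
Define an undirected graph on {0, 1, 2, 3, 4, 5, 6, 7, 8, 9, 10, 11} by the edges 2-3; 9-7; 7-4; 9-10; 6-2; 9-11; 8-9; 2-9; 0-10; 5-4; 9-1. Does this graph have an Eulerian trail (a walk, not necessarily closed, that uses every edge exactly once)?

Degrees: 0:1, 1:1, 2:3, 3:1, 4:2, 5:1, 6:1, 7:2, 8:1, 9:6, 10:2, 11:1
Odd-degree vertices: 0, 1, 2, 3, 5, 6, 8, 11 (8 total).
With 8 odd-degree vertices (more than two), no single trail can use every edge.

No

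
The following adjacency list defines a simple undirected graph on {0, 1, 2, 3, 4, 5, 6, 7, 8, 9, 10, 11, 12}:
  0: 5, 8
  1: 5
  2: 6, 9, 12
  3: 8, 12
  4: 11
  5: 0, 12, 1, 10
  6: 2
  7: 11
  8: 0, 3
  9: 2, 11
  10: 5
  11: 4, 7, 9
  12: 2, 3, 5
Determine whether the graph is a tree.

The graph has 13 vertices and 13 edges.
A tree on 13 vertices has exactly 12 edges; this graph has 13, so it contains a cycle and is not a tree.

No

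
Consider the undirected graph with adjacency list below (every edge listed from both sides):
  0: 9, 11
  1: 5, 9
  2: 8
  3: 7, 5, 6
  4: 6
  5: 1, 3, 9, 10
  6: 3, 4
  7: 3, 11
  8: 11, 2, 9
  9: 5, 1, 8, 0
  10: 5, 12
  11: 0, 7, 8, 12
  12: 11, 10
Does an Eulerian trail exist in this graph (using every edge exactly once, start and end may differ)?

Degrees: 0:2, 1:2, 2:1, 3:3, 4:1, 5:4, 6:2, 7:2, 8:3, 9:4, 10:2, 11:4, 12:2
Odd-degree vertices: 2, 3, 4, 8 (4 total).
With 4 odd-degree vertices (more than two), no single trail can use every edge.

No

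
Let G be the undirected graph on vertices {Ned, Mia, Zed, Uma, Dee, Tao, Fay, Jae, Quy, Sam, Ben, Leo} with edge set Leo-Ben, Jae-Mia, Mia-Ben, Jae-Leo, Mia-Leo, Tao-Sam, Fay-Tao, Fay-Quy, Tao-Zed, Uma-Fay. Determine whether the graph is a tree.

|V| = 12, |E| = 10.
It splits into 4 components, so it cannot be a tree.

No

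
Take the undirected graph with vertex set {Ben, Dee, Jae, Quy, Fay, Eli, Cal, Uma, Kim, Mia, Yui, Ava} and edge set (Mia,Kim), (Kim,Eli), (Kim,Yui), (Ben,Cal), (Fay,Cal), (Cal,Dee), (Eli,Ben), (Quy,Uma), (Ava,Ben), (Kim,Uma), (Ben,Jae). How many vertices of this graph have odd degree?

8

Degrees: Ben:4, Dee:1, Jae:1, Quy:1, Fay:1, Eli:2, Cal:3, Uma:2, Kim:4, Mia:1, Yui:1, Ava:1
Odd-degree vertices: Dee, Jae, Quy, Fay, Cal, Mia, Yui, Ava.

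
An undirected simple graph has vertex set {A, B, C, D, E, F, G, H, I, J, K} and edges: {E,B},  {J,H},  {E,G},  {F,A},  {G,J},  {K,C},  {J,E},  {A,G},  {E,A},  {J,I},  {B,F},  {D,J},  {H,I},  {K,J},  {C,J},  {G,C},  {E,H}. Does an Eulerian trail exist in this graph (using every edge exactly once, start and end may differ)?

No

Degrees: A:3, B:2, C:3, D:1, E:5, F:2, G:4, H:3, I:2, J:7, K:2
Odd-degree vertices: A, C, D, E, H, J (6 total).
An Eulerian trail requires 0 or 2 odd-degree vertices; here there are 6.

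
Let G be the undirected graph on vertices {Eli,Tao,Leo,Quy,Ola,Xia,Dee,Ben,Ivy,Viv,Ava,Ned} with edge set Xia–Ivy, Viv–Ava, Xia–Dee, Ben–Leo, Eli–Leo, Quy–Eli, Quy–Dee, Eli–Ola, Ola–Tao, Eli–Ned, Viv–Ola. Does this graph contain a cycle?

The graph has 12 vertices, 11 edges, and 1 connected component.
Since 11 = 12 - 1, the graph is a forest and contains no cycle.

No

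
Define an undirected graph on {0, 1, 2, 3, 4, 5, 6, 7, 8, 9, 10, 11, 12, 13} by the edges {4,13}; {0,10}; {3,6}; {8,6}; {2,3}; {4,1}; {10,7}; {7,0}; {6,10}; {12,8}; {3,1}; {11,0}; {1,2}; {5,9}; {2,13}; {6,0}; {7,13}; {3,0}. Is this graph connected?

Component: {5, 9}
Component: {0, 1, 2, 3, 4, 6, 7, 8, 10, 11, 12, 13}
No edge joins these 2 groups, so the graph is disconnected.

No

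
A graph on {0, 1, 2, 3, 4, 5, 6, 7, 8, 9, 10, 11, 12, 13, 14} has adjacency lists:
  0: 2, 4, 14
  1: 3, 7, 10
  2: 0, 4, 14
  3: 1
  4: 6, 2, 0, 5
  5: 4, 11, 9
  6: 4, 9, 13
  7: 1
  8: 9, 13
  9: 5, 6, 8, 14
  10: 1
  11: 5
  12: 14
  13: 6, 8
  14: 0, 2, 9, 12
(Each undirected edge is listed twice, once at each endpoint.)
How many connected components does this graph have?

2

Component: {1, 3, 7, 10}
Component: {0, 2, 4, 5, 6, 8, 9, 11, 12, 13, 14}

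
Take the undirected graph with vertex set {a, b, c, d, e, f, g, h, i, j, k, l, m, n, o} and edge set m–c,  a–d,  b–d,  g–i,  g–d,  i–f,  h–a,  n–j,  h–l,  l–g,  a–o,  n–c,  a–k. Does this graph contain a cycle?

Yes

|V| = 15, |E| = 13, number of components = 3.
One cycle is a-h-l-g-d-a.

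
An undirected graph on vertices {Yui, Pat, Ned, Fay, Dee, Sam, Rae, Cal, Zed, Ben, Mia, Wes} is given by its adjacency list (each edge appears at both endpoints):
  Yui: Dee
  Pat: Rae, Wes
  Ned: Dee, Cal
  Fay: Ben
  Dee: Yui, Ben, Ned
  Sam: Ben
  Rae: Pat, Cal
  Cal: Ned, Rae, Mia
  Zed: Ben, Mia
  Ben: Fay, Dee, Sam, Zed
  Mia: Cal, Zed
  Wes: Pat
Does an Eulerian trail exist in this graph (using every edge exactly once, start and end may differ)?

Degrees: Yui:1, Pat:2, Ned:2, Fay:1, Dee:3, Sam:1, Rae:2, Cal:3, Zed:2, Ben:4, Mia:2, Wes:1
Odd-degree vertices: Yui, Fay, Dee, Sam, Cal, Wes (6 total).
An Eulerian trail requires 0 or 2 odd-degree vertices; here there are 6.

No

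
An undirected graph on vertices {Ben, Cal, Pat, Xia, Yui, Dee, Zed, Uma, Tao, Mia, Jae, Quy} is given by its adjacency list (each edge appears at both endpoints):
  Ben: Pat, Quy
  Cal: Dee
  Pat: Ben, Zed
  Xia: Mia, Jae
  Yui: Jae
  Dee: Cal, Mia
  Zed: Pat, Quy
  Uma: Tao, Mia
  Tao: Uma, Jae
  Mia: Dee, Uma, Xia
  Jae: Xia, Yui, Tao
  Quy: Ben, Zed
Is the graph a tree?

|V| = 12, |E| = 12.
It is not connected, so it is not a tree.

No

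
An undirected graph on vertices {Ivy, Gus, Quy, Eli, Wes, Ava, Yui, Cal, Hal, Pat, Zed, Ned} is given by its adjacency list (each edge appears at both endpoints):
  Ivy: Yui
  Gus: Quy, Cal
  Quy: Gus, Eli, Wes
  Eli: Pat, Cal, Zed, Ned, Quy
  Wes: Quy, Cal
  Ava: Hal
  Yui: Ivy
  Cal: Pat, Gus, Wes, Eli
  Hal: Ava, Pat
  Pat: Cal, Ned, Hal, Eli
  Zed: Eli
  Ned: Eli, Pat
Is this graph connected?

No

Component: {Ivy, Yui}
Component: {Gus, Quy, Eli, Wes, Ava, Cal, Hal, Pat, Zed, Ned}
There are 2 separate components, so the graph is not connected.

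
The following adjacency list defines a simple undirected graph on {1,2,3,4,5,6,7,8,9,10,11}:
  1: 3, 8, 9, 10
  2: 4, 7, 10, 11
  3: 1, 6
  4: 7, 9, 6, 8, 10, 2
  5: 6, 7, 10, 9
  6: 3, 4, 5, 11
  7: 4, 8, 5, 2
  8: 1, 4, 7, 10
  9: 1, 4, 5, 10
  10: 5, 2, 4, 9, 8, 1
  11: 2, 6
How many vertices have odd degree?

0

Degrees: 1:4, 2:4, 3:2, 4:6, 5:4, 6:4, 7:4, 8:4, 9:4, 10:6, 11:2
Odd-degree vertices: none.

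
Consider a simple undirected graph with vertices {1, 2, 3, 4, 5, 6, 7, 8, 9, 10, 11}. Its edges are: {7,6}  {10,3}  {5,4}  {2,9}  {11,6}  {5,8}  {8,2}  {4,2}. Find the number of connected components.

Component: {1}
Component: {3, 10}
Component: {6, 7, 11}
Component: {2, 4, 5, 8, 9}

4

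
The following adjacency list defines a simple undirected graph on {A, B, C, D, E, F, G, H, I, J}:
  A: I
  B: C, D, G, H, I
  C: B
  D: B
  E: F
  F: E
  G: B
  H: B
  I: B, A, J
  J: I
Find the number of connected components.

Component: {E, F}
Component: {A, B, C, D, G, H, I, J}

2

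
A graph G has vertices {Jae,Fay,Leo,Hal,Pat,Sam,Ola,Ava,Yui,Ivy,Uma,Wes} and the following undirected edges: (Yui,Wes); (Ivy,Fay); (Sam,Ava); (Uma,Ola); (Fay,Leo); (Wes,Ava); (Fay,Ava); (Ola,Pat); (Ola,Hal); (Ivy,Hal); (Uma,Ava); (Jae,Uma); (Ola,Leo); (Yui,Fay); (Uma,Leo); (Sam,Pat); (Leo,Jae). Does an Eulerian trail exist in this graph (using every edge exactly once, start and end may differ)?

Degrees: Jae:2, Fay:4, Leo:4, Hal:2, Pat:2, Sam:2, Ola:4, Ava:4, Yui:2, Ivy:2, Uma:4, Wes:2
Odd-degree vertices: none (0 total).
With 0 odd-degree vertices and all edges in one connected piece, an Eulerian trail exists.

Yes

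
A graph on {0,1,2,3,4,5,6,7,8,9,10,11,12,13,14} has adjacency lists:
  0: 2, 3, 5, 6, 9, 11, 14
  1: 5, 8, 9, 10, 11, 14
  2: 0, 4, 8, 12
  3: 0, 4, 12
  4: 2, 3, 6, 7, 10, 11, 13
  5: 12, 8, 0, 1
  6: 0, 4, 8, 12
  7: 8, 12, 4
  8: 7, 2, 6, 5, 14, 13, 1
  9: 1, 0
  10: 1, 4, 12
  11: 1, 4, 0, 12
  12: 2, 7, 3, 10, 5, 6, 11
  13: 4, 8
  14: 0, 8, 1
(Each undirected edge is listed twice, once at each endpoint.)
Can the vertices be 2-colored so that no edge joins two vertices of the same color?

1-8-14-1 is an odd cycle (length 3), and a bipartite graph can contain only even cycles.

No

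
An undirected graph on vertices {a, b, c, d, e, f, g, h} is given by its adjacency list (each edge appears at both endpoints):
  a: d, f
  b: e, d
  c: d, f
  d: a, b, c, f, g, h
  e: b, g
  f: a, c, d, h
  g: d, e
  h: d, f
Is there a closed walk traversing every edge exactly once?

Degrees: a:2, b:2, c:2, d:6, e:2, f:4, g:2, h:2
All degrees are even and the non-isolated vertices are connected — an Eulerian circuit exists.

Yes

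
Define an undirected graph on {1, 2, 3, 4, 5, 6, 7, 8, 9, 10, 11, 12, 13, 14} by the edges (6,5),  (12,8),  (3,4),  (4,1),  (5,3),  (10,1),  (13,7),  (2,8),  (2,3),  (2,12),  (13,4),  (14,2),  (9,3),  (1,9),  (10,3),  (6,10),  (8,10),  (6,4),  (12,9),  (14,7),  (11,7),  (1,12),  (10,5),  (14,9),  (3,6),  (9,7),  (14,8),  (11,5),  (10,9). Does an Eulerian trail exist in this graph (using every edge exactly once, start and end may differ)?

Yes

Degrees: 1:4, 2:4, 3:6, 4:4, 5:4, 6:4, 7:4, 8:4, 9:6, 10:6, 11:2, 12:4, 13:2, 14:4
Odd-degree vertices: none (0 total).
With 0 odd-degree vertices and all edges in one connected piece, an Eulerian trail exists.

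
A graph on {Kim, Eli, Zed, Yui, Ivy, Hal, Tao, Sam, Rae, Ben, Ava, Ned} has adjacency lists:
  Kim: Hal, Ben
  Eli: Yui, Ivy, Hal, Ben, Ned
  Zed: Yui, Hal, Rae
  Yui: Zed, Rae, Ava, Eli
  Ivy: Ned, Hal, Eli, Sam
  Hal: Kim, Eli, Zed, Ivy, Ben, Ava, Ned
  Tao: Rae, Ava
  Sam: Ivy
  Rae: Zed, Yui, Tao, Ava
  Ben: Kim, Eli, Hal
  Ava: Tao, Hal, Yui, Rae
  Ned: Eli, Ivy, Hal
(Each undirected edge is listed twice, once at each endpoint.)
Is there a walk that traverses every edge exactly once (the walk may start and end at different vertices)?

Degrees: Kim:2, Eli:5, Zed:3, Yui:4, Ivy:4, Hal:7, Tao:2, Sam:1, Rae:4, Ben:3, Ava:4, Ned:3
Odd-degree vertices: Eli, Zed, Hal, Sam, Ben, Ned (6 total).
With 6 odd-degree vertices (more than two), no single trail can use every edge.

No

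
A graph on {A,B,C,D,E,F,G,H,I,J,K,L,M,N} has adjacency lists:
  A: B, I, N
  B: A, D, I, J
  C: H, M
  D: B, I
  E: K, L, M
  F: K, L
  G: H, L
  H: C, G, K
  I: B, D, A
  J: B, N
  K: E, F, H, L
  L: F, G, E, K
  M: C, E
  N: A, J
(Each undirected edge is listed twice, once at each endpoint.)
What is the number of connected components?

2

Component: {A, B, D, I, J, N}
Component: {C, E, F, G, H, K, L, M}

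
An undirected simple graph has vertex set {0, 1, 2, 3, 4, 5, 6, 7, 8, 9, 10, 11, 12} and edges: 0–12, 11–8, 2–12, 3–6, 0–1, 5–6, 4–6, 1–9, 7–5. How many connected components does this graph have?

Component: {10}
Component: {8, 11}
Component: {0, 1, 2, 9, 12}
Component: {3, 4, 5, 6, 7}

4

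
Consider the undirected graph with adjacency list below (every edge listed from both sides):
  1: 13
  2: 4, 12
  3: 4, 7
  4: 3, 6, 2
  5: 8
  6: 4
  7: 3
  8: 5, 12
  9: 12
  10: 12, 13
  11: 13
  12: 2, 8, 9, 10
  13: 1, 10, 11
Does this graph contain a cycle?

No

The graph has 13 vertices, 12 edges, and 1 connected component.
A forest on 13 vertices with 1 component has exactly 12 edges, which matches — so no cycle.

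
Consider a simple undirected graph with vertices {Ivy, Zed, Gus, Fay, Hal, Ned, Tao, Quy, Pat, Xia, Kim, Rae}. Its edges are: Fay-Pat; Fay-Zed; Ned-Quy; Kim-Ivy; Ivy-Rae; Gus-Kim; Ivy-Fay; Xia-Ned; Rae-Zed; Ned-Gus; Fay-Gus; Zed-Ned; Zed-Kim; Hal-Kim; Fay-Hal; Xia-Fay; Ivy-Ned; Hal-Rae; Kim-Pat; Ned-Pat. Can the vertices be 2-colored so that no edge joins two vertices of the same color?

Yes

Partition the vertices as {Fay, Ned, Tao, Kim, Rae} vs {Ivy, Zed, Gus, Hal, Quy, Pat, Xia}. Each listed edge has one endpoint in each part, so the graph is bipartite.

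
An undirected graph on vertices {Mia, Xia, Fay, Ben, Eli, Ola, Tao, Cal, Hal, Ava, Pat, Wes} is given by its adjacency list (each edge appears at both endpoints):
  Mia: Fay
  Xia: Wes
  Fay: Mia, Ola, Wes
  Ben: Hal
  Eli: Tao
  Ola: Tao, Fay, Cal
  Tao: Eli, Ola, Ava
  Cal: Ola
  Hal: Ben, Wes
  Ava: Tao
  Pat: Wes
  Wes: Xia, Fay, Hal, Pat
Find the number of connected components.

1

Component: {Mia, Xia, Fay, Ben, Eli, Ola, Tao, Cal, Hal, Ava, Pat, Wes}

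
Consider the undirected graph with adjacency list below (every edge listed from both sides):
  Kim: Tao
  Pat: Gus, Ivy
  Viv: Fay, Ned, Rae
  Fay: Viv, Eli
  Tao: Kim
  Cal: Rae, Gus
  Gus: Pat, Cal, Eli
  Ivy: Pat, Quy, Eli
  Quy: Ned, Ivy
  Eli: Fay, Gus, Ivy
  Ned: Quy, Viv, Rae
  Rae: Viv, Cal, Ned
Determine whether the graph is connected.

No

Component: {Kim, Tao}
Component: {Pat, Viv, Fay, Cal, Gus, Ivy, Quy, Eli, Ned, Rae}
No edge joins these 2 groups, so the graph is disconnected.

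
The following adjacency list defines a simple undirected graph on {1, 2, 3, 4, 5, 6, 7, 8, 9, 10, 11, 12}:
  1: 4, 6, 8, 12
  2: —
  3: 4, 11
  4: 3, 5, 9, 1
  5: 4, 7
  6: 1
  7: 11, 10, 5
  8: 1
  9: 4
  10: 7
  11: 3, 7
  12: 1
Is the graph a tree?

|V| = 12, |E| = 11.
It splits into 2 components, so it cannot be a tree.

No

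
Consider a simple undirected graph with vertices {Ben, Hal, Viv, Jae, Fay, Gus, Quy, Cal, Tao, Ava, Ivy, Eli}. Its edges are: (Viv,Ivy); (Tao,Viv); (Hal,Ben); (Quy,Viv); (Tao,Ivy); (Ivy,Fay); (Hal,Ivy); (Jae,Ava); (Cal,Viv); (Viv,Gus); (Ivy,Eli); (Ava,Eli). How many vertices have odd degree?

8

Degrees: Ben:1, Hal:2, Viv:5, Jae:1, Fay:1, Gus:1, Quy:1, Cal:1, Tao:2, Ava:2, Ivy:5, Eli:2
Odd-degree vertices: Ben, Viv, Jae, Fay, Gus, Quy, Cal, Ivy.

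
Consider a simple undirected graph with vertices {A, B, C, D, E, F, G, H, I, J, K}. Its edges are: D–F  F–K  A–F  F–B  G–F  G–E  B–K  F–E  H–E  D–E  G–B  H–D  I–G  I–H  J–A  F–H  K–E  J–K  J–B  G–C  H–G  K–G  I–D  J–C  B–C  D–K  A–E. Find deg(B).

5

Neighbors of B: C, F, G, J, K.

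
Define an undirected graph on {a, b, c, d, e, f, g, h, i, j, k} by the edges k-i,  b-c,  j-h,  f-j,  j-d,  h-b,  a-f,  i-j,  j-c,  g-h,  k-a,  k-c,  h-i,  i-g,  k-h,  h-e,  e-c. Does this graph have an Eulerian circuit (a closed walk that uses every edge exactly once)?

Degrees: a:2, b:2, c:4, d:1, e:2, f:2, g:2, h:6, i:4, j:5, k:4
d, j have odd degree; an Eulerian circuit needs every degree to be even, so none exists.

No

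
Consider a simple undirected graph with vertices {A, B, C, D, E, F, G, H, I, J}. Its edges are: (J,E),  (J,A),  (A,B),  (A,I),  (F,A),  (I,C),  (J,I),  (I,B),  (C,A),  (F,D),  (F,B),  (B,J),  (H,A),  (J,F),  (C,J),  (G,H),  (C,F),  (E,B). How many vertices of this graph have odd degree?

Degrees: A:6, B:5, C:4, D:1, E:2, F:5, G:1, H:2, I:4, J:6
Odd-degree vertices: B, D, F, G.

4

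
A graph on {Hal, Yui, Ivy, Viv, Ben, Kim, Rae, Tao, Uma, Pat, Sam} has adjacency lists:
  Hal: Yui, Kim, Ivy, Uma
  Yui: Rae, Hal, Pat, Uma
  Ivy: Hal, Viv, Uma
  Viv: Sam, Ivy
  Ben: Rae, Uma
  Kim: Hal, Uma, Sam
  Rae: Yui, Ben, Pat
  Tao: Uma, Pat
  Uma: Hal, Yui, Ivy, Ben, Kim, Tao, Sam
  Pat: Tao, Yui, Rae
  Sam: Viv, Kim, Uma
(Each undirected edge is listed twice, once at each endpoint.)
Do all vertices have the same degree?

Degrees: Hal:4, Yui:4, Ivy:3, Viv:2, Ben:2, Kim:3, Rae:3, Tao:2, Uma:7, Pat:3, Sam:3
Vertex Viv has degree 2 while Uma has degree 7, so the graph is not regular.

No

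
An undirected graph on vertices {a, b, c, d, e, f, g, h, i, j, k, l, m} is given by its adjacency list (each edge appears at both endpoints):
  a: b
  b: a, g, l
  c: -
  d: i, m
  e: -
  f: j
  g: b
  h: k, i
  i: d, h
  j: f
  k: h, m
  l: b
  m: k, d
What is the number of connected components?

Component: {c}
Component: {e}
Component: {f, j}
Component: {a, b, g, l}
Component: {d, h, i, k, m}

5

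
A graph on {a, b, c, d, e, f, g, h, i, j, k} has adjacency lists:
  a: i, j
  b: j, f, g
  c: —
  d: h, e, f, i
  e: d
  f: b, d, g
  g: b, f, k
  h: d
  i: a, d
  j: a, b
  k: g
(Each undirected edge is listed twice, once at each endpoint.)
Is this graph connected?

No

Component: {c}
Component: {a, b, d, e, f, g, h, i, j, k}
There are 2 separate components, so the graph is not connected.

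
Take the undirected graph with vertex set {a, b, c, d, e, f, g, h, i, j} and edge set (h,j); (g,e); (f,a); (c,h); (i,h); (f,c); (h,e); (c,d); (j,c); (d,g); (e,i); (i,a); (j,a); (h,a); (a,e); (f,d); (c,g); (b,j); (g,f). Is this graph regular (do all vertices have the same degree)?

No

Degrees: a:5, b:1, c:5, d:3, e:4, f:4, g:4, h:5, i:3, j:4
Vertex b has degree 1 while a has degree 5, so the graph is not regular.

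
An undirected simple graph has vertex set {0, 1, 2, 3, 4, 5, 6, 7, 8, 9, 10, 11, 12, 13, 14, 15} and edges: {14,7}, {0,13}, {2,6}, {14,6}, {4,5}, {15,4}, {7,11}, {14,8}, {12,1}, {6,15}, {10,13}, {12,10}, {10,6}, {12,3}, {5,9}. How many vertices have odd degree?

10

Degrees: 0:1, 1:1, 2:1, 3:1, 4:2, 5:2, 6:4, 7:2, 8:1, 9:1, 10:3, 11:1, 12:3, 13:2, 14:3, 15:2
Odd-degree vertices: 0, 1, 2, 3, 8, 9, 10, 11, 12, 14.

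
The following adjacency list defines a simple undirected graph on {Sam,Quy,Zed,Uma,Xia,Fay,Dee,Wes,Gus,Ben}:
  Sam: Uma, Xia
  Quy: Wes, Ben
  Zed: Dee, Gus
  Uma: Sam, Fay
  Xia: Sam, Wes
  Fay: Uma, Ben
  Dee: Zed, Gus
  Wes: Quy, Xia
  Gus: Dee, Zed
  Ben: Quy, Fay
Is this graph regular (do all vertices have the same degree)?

Yes

Degrees: Sam:2, Quy:2, Zed:2, Uma:2, Xia:2, Fay:2, Dee:2, Wes:2, Gus:2, Ben:2
Every vertex has degree 2, so the graph is 2-regular.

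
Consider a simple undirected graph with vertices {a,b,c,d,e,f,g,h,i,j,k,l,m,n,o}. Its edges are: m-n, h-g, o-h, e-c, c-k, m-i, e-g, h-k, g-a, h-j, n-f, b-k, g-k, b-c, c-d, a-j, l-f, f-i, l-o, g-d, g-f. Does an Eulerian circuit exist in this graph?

Degrees: a:2, b:2, c:4, d:2, e:2, f:4, g:6, h:4, i:2, j:2, k:4, l:2, m:2, n:2, o:2
All degrees are even and the non-isolated vertices are connected — an Eulerian circuit exists.

Yes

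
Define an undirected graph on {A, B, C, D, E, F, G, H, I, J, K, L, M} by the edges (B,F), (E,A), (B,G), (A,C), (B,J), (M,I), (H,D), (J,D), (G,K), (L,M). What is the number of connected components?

3

Component: {A, C, E}
Component: {I, L, M}
Component: {B, D, F, G, H, J, K}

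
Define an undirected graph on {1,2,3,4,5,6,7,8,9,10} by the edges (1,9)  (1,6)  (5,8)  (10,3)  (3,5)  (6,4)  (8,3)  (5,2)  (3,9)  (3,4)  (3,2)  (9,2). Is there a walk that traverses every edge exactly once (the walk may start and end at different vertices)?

No

Degrees: 1:2, 2:3, 3:6, 4:2, 5:3, 6:2, 7:0, 8:2, 9:3, 10:1
Odd-degree vertices: 2, 5, 9, 10 (4 total).
With 4 odd-degree vertices (more than two), no single trail can use every edge.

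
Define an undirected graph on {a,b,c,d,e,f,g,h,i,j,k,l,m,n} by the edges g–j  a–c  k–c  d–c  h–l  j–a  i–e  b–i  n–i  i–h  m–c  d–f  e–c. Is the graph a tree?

Yes

|V| = 14, |E| = 13.
It is connected with exactly 13 edges, hence acyclic — it is a tree.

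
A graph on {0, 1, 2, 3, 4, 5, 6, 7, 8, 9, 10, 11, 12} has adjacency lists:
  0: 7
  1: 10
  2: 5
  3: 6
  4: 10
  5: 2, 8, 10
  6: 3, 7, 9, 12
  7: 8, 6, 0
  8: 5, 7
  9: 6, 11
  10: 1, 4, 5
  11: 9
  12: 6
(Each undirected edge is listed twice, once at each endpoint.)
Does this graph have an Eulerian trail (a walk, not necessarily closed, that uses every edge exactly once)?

No

Degrees: 0:1, 1:1, 2:1, 3:1, 4:1, 5:3, 6:4, 7:3, 8:2, 9:2, 10:3, 11:1, 12:1
Odd-degree vertices: 0, 1, 2, 3, 4, 5, 7, 10, 11, 12 (10 total).
An Eulerian trail requires 0 or 2 odd-degree vertices; here there are 10.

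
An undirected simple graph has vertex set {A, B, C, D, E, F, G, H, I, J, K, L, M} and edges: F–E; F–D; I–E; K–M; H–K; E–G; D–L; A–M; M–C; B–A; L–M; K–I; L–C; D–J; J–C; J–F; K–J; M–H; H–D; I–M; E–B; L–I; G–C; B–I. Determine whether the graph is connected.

Yes

A breadth-first search from A visits A, B, M, E, I, H, C, K, L, G, F, D, J — all 13 vertices — so the graph is connected.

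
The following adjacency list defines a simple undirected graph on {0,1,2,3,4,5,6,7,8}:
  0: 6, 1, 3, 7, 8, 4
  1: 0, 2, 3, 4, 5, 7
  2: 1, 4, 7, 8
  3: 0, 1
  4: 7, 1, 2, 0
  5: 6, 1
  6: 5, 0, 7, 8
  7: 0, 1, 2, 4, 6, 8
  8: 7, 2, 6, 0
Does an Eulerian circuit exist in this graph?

Degrees: 0:6, 1:6, 2:4, 3:2, 4:4, 5:2, 6:4, 7:6, 8:4
Every vertex has even degree and the edges form a single connected piece, so an Eulerian circuit exists.

Yes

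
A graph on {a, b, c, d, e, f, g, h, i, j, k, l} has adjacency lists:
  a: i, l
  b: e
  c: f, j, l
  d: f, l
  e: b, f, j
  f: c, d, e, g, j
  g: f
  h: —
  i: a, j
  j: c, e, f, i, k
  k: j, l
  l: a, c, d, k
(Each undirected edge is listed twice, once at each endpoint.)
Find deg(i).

Neighbors of i: a, j.

2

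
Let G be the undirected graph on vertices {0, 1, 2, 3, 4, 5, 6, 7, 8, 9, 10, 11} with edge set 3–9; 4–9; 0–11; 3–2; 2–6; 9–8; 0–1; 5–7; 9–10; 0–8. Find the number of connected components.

Component: {5, 7}
Component: {0, 1, 2, 3, 4, 6, 8, 9, 10, 11}

2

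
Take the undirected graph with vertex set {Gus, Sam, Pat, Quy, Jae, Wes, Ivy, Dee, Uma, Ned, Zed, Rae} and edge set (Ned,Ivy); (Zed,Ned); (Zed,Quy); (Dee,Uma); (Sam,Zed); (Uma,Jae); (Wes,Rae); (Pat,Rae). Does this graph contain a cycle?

The graph has 12 vertices, 8 edges, and 4 connected components.
A forest on 12 vertices with 4 components has exactly 8 edges, which matches — so no cycle.

No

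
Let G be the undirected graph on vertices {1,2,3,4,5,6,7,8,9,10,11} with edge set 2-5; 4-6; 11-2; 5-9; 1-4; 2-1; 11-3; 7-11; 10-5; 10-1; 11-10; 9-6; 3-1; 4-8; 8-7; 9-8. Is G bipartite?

Color {2, 3, 4, 7, 9, 10} black and {1, 5, 6, 8, 11} white. No edge joins two same-colored vertices, so the graph is bipartite.

Yes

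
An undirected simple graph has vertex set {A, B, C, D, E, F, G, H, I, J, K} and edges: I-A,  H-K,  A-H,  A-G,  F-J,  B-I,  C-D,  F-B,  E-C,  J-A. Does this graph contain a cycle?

Yes

|V| = 11, |E| = 10, number of components = 2.
Since 10 > 11 - 2, a cycle must exist; for instance A-J-F-B-I-A.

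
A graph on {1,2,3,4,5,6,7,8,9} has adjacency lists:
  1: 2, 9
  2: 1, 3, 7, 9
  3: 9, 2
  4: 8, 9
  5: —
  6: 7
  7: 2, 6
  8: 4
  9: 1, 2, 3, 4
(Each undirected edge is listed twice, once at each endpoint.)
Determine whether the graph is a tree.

|V| = 9, |E| = 9.
It splits into 2 components, so it cannot be a tree.

No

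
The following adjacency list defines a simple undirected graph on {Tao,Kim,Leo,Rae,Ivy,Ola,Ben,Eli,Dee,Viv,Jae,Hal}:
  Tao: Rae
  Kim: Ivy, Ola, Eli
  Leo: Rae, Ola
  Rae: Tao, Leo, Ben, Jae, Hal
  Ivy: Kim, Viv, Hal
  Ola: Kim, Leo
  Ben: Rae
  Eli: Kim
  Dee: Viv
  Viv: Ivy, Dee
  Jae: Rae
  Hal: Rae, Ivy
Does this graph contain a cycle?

Yes

|V| = 12, |E| = 12, number of components = 1.
Since 12 > 12 - 1, a cycle must exist; for instance Rae-Leo-Ola-Kim-Ivy-Hal-Rae.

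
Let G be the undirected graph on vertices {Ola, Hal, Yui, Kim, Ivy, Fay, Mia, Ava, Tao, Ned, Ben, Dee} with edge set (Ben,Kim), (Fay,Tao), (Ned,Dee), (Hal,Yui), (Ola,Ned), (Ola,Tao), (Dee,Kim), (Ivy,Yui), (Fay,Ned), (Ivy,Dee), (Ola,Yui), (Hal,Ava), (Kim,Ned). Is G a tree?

No

|V| = 12, |E| = 13.
It splits into 2 components, so it cannot be a tree.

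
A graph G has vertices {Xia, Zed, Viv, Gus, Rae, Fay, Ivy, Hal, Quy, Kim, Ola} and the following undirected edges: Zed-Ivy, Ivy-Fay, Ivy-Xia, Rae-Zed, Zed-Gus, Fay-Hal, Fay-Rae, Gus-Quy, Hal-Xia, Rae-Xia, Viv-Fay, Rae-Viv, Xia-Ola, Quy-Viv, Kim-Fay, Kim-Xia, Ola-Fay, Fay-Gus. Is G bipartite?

No

The cycle Viv-Rae-Fay-Viv has length 3, which is odd, so the graph is not bipartite.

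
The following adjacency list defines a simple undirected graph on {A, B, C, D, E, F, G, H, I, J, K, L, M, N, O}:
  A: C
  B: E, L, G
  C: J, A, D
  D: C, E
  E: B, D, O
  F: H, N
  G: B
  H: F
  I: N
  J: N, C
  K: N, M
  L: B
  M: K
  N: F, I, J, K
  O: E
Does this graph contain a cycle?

|V| = 15, |E| = 14, number of components = 1.
Since 14 = 15 - 1, the graph is a forest and contains no cycle.

No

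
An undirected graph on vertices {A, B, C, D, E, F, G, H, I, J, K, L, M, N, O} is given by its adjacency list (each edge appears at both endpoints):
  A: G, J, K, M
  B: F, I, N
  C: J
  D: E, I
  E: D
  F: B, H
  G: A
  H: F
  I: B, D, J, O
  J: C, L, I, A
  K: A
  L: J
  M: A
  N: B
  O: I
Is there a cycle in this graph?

|V| = 15, |E| = 14, number of components = 1.
Since 14 = 15 - 1, the graph is a forest and contains no cycle.

No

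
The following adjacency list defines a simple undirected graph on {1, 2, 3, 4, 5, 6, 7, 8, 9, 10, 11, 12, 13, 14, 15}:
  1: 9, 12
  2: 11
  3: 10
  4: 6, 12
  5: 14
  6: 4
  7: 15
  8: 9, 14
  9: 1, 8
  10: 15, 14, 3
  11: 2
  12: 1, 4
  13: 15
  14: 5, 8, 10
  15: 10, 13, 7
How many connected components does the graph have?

2

Component: {2, 11}
Component: {1, 3, 4, 5, 6, 7, 8, 9, 10, 12, 13, 14, 15}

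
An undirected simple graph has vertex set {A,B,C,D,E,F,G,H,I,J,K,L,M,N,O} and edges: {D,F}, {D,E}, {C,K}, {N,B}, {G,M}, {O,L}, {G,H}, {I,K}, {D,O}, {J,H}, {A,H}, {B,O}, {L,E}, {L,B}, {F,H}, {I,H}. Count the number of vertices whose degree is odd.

10

Degrees: A:1, B:3, C:1, D:3, E:2, F:2, G:2, H:5, I:2, J:1, K:2, L:3, M:1, N:1, O:3
Odd-degree vertices: A, B, C, D, H, J, L, M, N, O.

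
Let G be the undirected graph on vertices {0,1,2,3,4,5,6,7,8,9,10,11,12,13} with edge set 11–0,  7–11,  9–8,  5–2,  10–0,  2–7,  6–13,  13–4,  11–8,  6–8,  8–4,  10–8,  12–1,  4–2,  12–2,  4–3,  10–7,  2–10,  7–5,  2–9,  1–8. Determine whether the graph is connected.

Yes

Starting from 0 and exploring outward reaches every vertex (0, 10, 11, 2, 8, 7, 12, 4, 5, 9, 6, 1, 3, 13); the graph is connected.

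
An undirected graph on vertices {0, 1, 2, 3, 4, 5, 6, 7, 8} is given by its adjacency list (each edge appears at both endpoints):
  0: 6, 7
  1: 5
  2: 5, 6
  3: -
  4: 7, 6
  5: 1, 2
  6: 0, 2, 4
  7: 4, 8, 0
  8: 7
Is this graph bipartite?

Partition the vertices as {3, 5, 6, 7} vs {0, 1, 2, 4, 8}. Each listed edge has one endpoint in each part, so the graph is bipartite.

Yes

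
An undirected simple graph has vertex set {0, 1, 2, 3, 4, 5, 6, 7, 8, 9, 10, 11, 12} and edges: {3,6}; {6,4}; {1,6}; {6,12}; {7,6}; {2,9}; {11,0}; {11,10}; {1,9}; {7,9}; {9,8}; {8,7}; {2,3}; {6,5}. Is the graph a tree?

The graph has 13 vertices and 14 edges.
It splits into 2 components, so it cannot be a tree.

No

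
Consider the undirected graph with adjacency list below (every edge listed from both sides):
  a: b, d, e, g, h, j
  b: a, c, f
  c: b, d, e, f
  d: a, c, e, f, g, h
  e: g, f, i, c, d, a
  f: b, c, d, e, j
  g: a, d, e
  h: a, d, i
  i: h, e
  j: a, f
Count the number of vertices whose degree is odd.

Degrees: a:6, b:3, c:4, d:6, e:6, f:5, g:3, h:3, i:2, j:2
Odd-degree vertices: b, f, g, h.

4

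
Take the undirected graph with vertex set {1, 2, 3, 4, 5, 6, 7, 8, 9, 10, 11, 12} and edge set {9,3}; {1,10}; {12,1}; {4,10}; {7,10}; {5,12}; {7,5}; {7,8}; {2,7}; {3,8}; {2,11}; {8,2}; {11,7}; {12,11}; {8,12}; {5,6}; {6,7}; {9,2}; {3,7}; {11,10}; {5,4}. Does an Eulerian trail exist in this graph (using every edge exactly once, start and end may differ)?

Degrees: 1:2, 2:4, 3:3, 4:2, 5:4, 6:2, 7:7, 8:4, 9:2, 10:4, 11:4, 12:4
Odd-degree vertices: 3, 7 (2 total).
The non-isolated vertices are connected and exactly 2 have odd degree, so an Eulerian trail exists (from 3 to 7).

Yes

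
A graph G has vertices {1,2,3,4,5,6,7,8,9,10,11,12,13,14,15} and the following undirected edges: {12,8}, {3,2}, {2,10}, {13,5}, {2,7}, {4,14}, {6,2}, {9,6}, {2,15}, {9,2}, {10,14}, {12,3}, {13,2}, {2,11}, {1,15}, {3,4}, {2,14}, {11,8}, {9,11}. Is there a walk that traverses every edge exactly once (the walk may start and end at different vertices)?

Degrees: 1:1, 2:9, 3:3, 4:2, 5:1, 6:2, 7:1, 8:2, 9:3, 10:2, 11:3, 12:2, 13:2, 14:3, 15:2
Odd-degree vertices: 1, 2, 3, 5, 7, 9, 11, 14 (8 total).
An Eulerian trail requires 0 or 2 odd-degree vertices; here there are 8.

No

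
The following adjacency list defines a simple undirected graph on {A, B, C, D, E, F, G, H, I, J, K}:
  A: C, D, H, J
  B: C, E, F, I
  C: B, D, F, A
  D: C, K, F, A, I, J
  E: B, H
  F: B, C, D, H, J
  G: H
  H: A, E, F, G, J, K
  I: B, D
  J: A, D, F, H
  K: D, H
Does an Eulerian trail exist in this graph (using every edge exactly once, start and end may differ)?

Degrees: A:4, B:4, C:4, D:6, E:2, F:5, G:1, H:6, I:2, J:4, K:2
Odd-degree vertices: F, G (2 total).
With 2 odd-degree vertices and all edges in one connected piece, an Eulerian trail exists (from F to G).

Yes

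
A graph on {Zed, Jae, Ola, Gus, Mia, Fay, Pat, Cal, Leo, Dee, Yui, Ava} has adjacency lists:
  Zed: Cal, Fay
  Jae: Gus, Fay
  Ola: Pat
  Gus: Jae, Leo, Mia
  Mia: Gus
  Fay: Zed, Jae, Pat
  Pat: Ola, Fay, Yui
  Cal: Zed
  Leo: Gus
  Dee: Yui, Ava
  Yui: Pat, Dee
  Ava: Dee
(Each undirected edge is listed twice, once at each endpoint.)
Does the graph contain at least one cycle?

No

|V| = 12, |E| = 11, number of components = 1.
A forest on 12 vertices with 1 component has exactly 11 edges, which matches — so no cycle.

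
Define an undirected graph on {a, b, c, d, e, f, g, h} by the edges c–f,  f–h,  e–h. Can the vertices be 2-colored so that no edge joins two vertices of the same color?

Partition the vertices as {a, b, d, e, f, g} vs {c, h}. Each listed edge has one endpoint in each part, so the graph is bipartite.

Yes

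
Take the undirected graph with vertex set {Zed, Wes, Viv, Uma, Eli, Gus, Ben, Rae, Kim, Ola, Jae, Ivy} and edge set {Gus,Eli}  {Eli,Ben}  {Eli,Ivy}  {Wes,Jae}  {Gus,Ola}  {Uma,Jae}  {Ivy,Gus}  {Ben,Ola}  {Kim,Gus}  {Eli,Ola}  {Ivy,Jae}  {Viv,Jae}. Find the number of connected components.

3

Component: {Zed}
Component: {Rae}
Component: {Wes, Viv, Uma, Eli, Gus, Ben, Kim, Ola, Jae, Ivy}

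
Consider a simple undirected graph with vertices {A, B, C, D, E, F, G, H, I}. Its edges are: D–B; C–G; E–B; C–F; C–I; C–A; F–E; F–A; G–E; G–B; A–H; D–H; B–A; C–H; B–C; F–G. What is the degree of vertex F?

4

Neighbors of F: A, C, E, G.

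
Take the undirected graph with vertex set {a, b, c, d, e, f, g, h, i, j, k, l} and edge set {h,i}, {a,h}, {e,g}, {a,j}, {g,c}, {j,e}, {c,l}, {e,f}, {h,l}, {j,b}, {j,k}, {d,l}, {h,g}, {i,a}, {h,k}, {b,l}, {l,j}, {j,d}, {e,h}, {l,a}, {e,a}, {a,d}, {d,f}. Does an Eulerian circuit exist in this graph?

Degrees: a:6, b:2, c:2, d:4, e:5, f:2, g:3, h:6, i:2, j:6, k:2, l:6
Vertices with odd degree: e, g. An Eulerian circuit requires all degrees even.

No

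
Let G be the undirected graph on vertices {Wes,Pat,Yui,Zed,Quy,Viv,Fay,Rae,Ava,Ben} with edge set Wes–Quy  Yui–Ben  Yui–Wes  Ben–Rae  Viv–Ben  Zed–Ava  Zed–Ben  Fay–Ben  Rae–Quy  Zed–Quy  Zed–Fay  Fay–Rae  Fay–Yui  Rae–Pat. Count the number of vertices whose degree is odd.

6

Degrees: Wes:2, Pat:1, Yui:3, Zed:4, Quy:3, Viv:1, Fay:4, Rae:4, Ava:1, Ben:5
Odd-degree vertices: Pat, Yui, Quy, Viv, Ava, Ben.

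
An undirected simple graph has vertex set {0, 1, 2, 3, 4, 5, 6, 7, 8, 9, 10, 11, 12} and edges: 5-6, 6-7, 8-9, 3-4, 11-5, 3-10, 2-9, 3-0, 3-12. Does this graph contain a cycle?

No

The graph has 13 vertices, 9 edges, and 4 connected components.
Since 9 = 13 - 4, the graph is a forest and contains no cycle.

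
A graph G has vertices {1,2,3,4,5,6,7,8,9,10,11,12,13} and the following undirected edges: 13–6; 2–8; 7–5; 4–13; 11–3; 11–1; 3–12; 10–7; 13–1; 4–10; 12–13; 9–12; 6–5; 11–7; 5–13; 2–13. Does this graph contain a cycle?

|V| = 13, |E| = 16, number of components = 1.
One cycle is 13-4-10-7-5-6-13.

Yes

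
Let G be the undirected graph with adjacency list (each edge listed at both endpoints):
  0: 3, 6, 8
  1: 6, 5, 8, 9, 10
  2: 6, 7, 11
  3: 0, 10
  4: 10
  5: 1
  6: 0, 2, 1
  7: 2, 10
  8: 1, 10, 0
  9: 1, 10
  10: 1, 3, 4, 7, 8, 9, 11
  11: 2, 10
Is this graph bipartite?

9-1-10-9 is an odd cycle (length 3), and a bipartite graph can contain only even cycles.

No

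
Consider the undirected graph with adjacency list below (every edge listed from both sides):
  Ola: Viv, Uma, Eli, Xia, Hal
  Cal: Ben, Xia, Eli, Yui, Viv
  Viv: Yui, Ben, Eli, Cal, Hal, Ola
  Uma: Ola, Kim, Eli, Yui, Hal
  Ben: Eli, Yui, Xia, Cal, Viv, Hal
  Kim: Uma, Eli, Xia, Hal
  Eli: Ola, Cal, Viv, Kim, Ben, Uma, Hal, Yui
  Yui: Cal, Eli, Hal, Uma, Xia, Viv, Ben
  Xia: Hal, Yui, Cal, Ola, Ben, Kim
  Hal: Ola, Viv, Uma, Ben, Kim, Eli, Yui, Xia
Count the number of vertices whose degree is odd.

4

Degrees: Ola:5, Cal:5, Viv:6, Uma:5, Ben:6, Kim:4, Eli:8, Yui:7, Xia:6, Hal:8
Odd-degree vertices: Ola, Cal, Uma, Yui.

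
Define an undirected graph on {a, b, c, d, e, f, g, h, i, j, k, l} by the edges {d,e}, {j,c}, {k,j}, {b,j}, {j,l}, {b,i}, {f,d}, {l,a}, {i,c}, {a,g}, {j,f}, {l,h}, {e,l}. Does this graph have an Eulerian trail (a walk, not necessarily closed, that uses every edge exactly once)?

Degrees: a:2, b:2, c:2, d:2, e:2, f:2, g:1, h:1, i:2, j:5, k:1, l:4
Odd-degree vertices: g, h, j, k (4 total).
An Eulerian trail requires 0 or 2 odd-degree vertices; here there are 4.

No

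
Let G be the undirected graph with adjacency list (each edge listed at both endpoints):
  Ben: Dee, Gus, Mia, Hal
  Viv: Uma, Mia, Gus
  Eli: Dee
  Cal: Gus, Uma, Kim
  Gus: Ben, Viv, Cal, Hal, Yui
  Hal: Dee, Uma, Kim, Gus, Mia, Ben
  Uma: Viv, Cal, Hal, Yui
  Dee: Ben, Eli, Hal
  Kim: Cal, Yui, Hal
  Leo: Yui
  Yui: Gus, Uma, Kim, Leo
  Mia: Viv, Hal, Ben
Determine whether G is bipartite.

No

Ben-Hal-Mia-Ben is an odd cycle (length 3), and a bipartite graph can contain only even cycles.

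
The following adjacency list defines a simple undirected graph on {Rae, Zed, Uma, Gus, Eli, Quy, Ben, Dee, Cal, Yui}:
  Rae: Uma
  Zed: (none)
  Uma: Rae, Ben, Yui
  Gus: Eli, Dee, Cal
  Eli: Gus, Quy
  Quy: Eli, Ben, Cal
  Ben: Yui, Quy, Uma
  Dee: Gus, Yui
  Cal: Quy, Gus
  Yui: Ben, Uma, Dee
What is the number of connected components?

Component: {Zed}
Component: {Rae, Uma, Gus, Eli, Quy, Ben, Dee, Cal, Yui}

2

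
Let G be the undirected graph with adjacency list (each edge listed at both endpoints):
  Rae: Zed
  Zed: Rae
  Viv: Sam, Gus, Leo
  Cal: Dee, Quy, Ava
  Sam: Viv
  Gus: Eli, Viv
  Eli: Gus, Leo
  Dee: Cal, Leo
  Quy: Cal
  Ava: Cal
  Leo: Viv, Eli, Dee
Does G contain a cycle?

|V| = 11, |E| = 10, number of components = 2.
Since 10 > 11 - 2, a cycle must exist; for instance Viv-Leo-Eli-Gus-Viv.

Yes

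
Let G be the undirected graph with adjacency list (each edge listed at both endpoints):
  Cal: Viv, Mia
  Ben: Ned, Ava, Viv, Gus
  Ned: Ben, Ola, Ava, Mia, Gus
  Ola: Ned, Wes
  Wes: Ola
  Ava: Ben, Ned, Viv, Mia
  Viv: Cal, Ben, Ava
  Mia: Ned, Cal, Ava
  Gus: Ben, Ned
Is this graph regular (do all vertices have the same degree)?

No

Degrees: Cal:2, Ben:4, Ned:5, Ola:2, Wes:1, Ava:4, Viv:3, Mia:3, Gus:2
Vertex Wes has degree 1 while Ned has degree 5, so the graph is not regular.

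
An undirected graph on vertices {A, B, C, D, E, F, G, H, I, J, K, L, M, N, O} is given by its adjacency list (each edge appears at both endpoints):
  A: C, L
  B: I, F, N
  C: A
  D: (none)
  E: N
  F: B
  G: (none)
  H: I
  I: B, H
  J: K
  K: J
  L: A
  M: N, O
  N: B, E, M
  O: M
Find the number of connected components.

Component: {D}
Component: {G}
Component: {J, K}
Component: {A, C, L}
Component: {B, E, F, H, I, M, N, O}

5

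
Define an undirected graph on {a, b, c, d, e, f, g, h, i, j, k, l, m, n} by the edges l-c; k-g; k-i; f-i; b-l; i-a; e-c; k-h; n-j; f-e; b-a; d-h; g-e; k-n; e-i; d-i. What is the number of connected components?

Component: {m}
Component: {a, b, c, d, e, f, g, h, i, j, k, l, n}

2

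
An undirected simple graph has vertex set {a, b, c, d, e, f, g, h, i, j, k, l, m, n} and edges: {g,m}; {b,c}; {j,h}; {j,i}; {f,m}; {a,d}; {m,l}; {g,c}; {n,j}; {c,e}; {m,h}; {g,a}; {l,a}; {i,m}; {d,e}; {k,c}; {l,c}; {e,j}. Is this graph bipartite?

e-d-a-g-m-h-j-e is an odd cycle (length 7), and a bipartite graph can contain only even cycles.

No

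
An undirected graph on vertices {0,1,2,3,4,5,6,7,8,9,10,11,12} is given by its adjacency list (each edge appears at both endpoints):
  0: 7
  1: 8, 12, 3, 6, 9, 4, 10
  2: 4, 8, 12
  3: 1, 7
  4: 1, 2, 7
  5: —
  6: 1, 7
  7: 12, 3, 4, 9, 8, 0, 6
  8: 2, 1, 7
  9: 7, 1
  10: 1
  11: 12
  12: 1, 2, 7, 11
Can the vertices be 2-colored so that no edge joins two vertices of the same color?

Yes

A valid 2-coloring puts {1, 2, 5, 7, 11} on one side and {0, 3, 4, 6, 8, 9, 10, 12} on the other; every edge crosses between the two sides.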